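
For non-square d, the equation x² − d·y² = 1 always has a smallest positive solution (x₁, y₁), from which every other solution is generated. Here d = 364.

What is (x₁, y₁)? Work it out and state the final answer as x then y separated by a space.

[19; 12,1,2,3,1,8,1,3,2,1,12,38] for √364; ℓ=12 ⇒ convergent index 11
a_0=19:  p_0=19·1+0=19,  q_0=19·0+1=1
…
a_2=1:  p_2=1·229+19=248,  q_2=1·12+1=13
a_3=2:  p_3=2·248+229=725,  q_3=2·13+12=38
…
a_5=1:  p_5=1·2423+725=3148,  q_5=1·127+38=165
a_6=8:  p_6=8·3148+2423=27607,  q_6=8·165+127=1447
…
a_8=3:  p_8=3·30755+27607=119872,  q_8=3·1612+1447=6283
a_9=2:  p_9=2·119872+30755=270499,  q_9=2·6283+1612=14178
a_10=1:  p_10=1·270499+119872=390371,  q_10=1·14178+6283=20461
a_11=12:  p_11=12·390371+270499=4954951,  q_11=12·20461+14178=259710
fundamental: x₁=4954951, y₁=259710  (since 24551539412401 − 364·67449284100 = 1)

4954951 259710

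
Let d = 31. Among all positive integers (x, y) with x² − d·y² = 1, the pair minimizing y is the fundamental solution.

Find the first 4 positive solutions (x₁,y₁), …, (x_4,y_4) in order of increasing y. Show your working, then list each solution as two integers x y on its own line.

1520 273
4620799 829920
14047227440 2522956527
42703566796801 7669787012160

[5; 1,1,3,5,3,1,1,10] for √31; ℓ=8 ⇒ convergent index 7
step 0: (5, 1)  from 5·(1,0) + (0,1)
…
step 3: (39, 7)  from 3·(11,2) + (6,1)
…
step 6: (863, 155)  from 1·(657,118) + (206,37)
step 7: (1520, 273)  from 1·(863,155) + (657,118)
(x₁, y₁) = (1520, 273);  1520² − 31·273² = 1 ✓
n=2: (1520,273)∘(1520,273) = (1520·1520+31·273·273, 1520·273+273·1520) = (4620799,829920)
n=3: (4620799,829920)∘(1520,273) = (1520·4620799+31·273·829920, 1520·829920+273·4620799) = (14047227440,2522956527)
n=4: (14047227440,2522956527)∘(1520,273) = (1520·14047227440+31·273·2522956527, 1520·2522956527+273·14047227440) = (42703566796801,7669787012160)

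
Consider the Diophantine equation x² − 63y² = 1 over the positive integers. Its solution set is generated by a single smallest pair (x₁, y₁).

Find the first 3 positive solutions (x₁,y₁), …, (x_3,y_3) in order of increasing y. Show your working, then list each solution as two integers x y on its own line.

√63 = [7; 1,14, …], period ℓ=2 (even) → k=1
k=0  a_k=7  p_k/q_k = 7/1
k=1  a_k=1  p_k/q_k = 8/1
(x₁, y₁) = (8, 1);  8² − 63·1² = 1 ✓
(x_2, y_2) = (8·8 + 63·1·1, 8·1 + 1·8) = (127, 16)
(x_3, y_3) = (8·127 + 63·1·16, 8·16 + 1·127) = (2024, 255)

8 1
127 16
2024 255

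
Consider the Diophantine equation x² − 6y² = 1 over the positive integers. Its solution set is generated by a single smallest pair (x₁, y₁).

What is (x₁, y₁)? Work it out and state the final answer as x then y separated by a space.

d=6: √d = [2; 2,4] (ℓ=2, even), read p_1/q_1
i=0: a=2 ⇒ p=2, q=1
i=1: a=2 ⇒ p=5, q=2
fundamental: x₁=5, y₁=2  (since 25 − 6·4 = 1)

5 2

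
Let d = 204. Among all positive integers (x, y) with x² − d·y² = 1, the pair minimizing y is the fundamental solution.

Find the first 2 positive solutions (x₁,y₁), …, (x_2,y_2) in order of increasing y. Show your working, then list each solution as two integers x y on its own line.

√204 = [14; 3,1,1,6,1,1,3,28, …], period ℓ=8 (even) → k=7
a_0=14:  p_0=14·1+0=14,  q_0=14·0+1=1
a_1=3:  p_1=3·14+1=43,  q_1=3·1+0=3
…
a_5=1:  p_5=1·657+100=757,  q_5=1·46+7=53
a_6=1:  p_6=1·757+657=1414,  q_6=1·53+46=99
a_7=3:  p_7=3·1414+757=4999,  q_7=3·99+53=350
→ (4999, 350).  Check: 4999²=24990001, 204·350²=24990000, difference 1.
k=2:  x_2 = 4999·4999+204·350·350 = 49980001,  y_2 = 4999·350+350·4999 = 3499300

4999 350
49980001 3499300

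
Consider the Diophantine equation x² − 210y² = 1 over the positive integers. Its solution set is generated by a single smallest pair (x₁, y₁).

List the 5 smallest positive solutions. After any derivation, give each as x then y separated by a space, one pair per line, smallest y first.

d=210: √d = [14; 2,28] (ℓ=2, even), read p_1/q_1
step 0: (14, 1)  from 14·(1,0) + (0,1)
step 1: (29, 2)  from 2·(14,1) + (1,0)
fundamental: x₁=29, y₁=2  (since 841 − 210·4 = 1)
k=2:  x_2 = 29·29+210·2·2 = 1681,  y_2 = 29·2+2·29 = 116
k=3:  x_3 = 29·1681+210·2·116 = 97469,  y_3 = 29·116+2·1681 = 6726
k=4:  x_4 = 29·97469+210·2·6726 = 5651521,  y_4 = 29·6726+2·97469 = 389992
k=5:  x_5 = 29·5651521+210·2·389992 = 327690749,  y_5 = 29·389992+2·5651521 = 22612810

29 2
1681 116
97469 6726
5651521 389992
327690749 22612810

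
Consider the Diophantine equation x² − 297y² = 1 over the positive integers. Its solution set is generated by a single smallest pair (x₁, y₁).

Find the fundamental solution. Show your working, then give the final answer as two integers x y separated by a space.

48599 2820

√297 → a₀=17, period (4,3,1,1,2,1,1,3,4,34); ℓ=10 even so k=9
step 0: (17, 1)  from 17·(1,0) + (0,1)
step 1: (69, 4)  from 4·(17,1) + (1,0)
step 2: (224, 13)  from 3·(69,4) + (17,1)
step 3: (293, 17)  from 1·(224,13) + (69,4)
step 4: (517, 30)  from 1·(293,17) + (224,13)
step 5: (1327, 77)  from 2·(517,30) + (293,17)
…
step 7: (3171, 184)  from 1·(1844,107) + (1327,77)
step 8: (11357, 659)  from 3·(3171,184) + (1844,107)
step 9: (48599, 2820)  from 4·(11357,659) + (3171,184)
(x₁, y₁) = (48599, 2820);  48599² − 297·2820² = 1 ✓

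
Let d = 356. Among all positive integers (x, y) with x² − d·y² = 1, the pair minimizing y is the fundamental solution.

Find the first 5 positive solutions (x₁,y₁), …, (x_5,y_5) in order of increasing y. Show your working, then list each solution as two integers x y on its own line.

√356 → a₀=18, period (1,6,1,1,2,…,6,1,36); ℓ=14 even so k=13
a_0=18:  p_0=18·1+0=18,  q_0=18·0+1=1
a_1=1:  p_1=1·18+1=19,  q_1=1·1+0=1
…
a_3=1:  p_3=1·132+19=151,  q_3=1·7+1=8
a_4=1:  p_4=1·151+132=283,  q_4=1·8+7=15
a_5=2:  p_5=2·283+151=717,  q_5=2·15+8=38
a_6=1:  p_6=1·717+283=1000,  q_6=1·38+15=53
a_7=8:  p_7=8·1000+717=8717,  q_7=8·53+38=462
a_8=1:  p_8=1·8717+1000=9717,  q_8=1·462+53=515
a_9=2:  p_9=2·9717+8717=28151,  q_9=2·515+462=1492
a_10=1:  p_10=1·28151+9717=37868,  q_10=1·1492+515=2007
…
a_12=6:  p_12=6·66019+37868=433982,  q_12=6·3499+2007=23001
a_13=1:  p_13=1·433982+66019=500001,  q_13=1·23001+3499=26500
→ (500001, 26500).  Check: 500001²=250001000001, 356·26500²=250001000000, difference 1.
(x_2, y_2) = (500001·500001 + 356·26500·26500, 500001·26500 + 26500·500001) = (500002000001, 26500053000)
(x_3, y_3) = (500001·500002000001 + 356·26500·26500053000, 500001·26500053000 + 26500·500002000001) = (500003000004500001, 26500106000079500)
(x_4, y_4) = (500001·500003000004500001 + 356·26500·26500106000079500, 500001·26500106000079500 + 26500·500003000004500001) = (500004000010000008000001, 26500159000265000106000)
(x_5, y_5) = (500001·500004000010000008000001 + 356·26500·26500159000265000106000, 500001·26500159000265000106000 + 26500·500004000010000008000001) = (500005000017500025000012500001, 26500212000556500530000132500)

500001 26500
500002000001 26500053000
500003000004500001 26500106000079500
500004000010000008000001 26500159000265000106000
500005000017500025000012500001 26500212000556500530000132500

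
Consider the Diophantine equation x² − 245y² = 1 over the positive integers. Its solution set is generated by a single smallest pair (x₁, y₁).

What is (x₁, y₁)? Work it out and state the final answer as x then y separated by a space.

51841 3312

[15; 1,1,1,7,6,7,1,1,1,30] for √245; ℓ=10 ⇒ convergent index 9
i=0: a=15 ⇒ p=15, q=1
i=1: a=1 ⇒ p=16, q=1
…
i=4: a=7 ⇒ p=360, q=23
…
i=8: a=1 ⇒ p=33825, q=2161
i=9: a=1 ⇒ p=51841, q=3312
→ (51841, 3312).  Check: 51841²=2687489281, 245·3312²=2687489280, difference 1.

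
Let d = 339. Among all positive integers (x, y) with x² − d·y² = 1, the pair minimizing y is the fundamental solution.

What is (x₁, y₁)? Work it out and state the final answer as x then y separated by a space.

97970 5321

√339 = [18; 2,2,2,1,17,1,2,2,2,36, …], period ℓ=10 (even) → k=9
a_0=18:  p_0=18·1+0=18,  q_0=18·0+1=1
a_1=2:  p_1=2·18+1=37,  q_1=2·1+0=2
a_2=2:  p_2=2·37+18=92,  q_2=2·2+1=5
a_3=2:  p_3=2·92+37=221,  q_3=2·5+2=12
a_4=1:  p_4=1·221+92=313,  q_4=1·12+5=17
a_5=17:  p_5=17·313+221=5542,  q_5=17·17+12=301
a_6=1:  p_6=1·5542+313=5855,  q_6=1·301+17=318
a_7=2:  p_7=2·5855+5542=17252,  q_7=2·318+301=937
a_8=2:  p_8=2·17252+5855=40359,  q_8=2·937+318=2192
a_9=2:  p_9=2·40359+17252=97970,  q_9=2·2192+937=5321
(x₁, y₁) = (97970, 5321);  97970² − 339·5321² = 1 ✓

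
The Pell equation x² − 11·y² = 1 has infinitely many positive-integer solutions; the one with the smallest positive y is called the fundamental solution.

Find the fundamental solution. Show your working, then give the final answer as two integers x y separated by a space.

10 3

√11 = [3; 3,6, …], period ℓ=2 (even) → k=1
i=0: a=3 ⇒ p=3, q=1
i=1: a=3 ⇒ p=10, q=3
fundamental: x₁=10, y₁=3  (since 100 − 11·9 = 1)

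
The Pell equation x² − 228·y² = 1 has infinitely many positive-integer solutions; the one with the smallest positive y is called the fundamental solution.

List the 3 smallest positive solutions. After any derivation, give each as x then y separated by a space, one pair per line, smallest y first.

151 10
45601 3020
13771351 912030

d=228: √d = [15; 10,30] (ℓ=2, even), read p_1/q_1
a_0=15:  p_0=15·1+0=15,  q_0=15·0+1=1
a_1=10:  p_1=10·15+1=151,  q_1=10·1+0=10
fundamental: x₁=151, y₁=10  (since 22801 − 228·100 = 1)
(x_2, y_2) = (151·151 + 228·10·10, 151·10 + 10·151) = (45601, 3020)
(x_3, y_3) = (151·45601 + 228·10·3020, 151·3020 + 10·45601) = (13771351, 912030)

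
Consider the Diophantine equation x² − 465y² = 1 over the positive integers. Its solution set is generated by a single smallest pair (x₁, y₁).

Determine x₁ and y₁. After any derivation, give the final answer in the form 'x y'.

15871 736

d=465: √d = [21; 1,1,3,2,2,2,3,1,1,42] (ℓ=10, even), read p_9/q_9
i=0: a=21 ⇒ p=21, q=1
i=1: a=1 ⇒ p=22, q=1
i=2: a=1 ⇒ p=43, q=2
…
i=5: a=2 ⇒ p=841, q=39
…
i=7: a=3 ⇒ p=6922, q=321
i=8: a=1 ⇒ p=8949, q=415
i=9: a=1 ⇒ p=15871, q=736
(x₁, y₁) = (15871, 736);  15871² − 465·736² = 1 ✓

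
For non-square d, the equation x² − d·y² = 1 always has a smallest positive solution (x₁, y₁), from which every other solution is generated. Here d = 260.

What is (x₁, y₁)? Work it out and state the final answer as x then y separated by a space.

[16; 8,32] for √260; ℓ=2 ⇒ convergent index 1
i=0: a=16 ⇒ p=16, q=1
i=1: a=8 ⇒ p=129, q=8
fundamental: x₁=129, y₁=8  (since 16641 − 260·64 = 1)

129 8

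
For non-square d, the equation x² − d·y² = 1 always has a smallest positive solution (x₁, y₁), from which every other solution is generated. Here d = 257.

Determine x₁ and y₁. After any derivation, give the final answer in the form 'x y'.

513 32

[16; 32] for √257; ℓ=1 ⇒ convergent index 1
k=0  a_k=16  p_k/q_k = 16/1
k=1  a_k=32  p_k/q_k = 513/32
→ (513, 32).  Check: 513²=263169, 257·32²=263168, difference 1.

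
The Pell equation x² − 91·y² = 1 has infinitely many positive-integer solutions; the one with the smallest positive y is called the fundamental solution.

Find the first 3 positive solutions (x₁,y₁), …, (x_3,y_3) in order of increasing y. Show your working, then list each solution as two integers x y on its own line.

1574 165
4954951 519420
15598184174 1635133995

d=91: √d = [9; 1,1,5,1,5,1,1,18] (ℓ=8, even), read p_7/q_7
k=0  a_k=9  p_k/q_k = 9/1
…
k=2  a_k=1  p_k/q_k = 19/2
…
k=6  a_k=1  p_k/q_k = 849/89
k=7  a_k=1  p_k/q_k = 1574/165
→ (1574, 165).  Check: 1574²=2477476, 91·165²=2477475, difference 1.
(1574+165√91)^2 = 4954951 + 519420√91
(1574+165√91)^3 = 15598184174 + 1635133995√91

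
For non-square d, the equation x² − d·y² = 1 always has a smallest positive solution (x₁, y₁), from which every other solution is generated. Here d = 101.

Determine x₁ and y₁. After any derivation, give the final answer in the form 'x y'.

d=101: √d = [10; 20] (ℓ=1, odd), read p_1/q_1
step 0: (10, 1)  from 10·(1,0) + (0,1)
step 1: (201, 20)  from 20·(10,1) + (1,0)
fundamental: x₁=201, y₁=20  (since 40401 − 101·400 = 1)

201 20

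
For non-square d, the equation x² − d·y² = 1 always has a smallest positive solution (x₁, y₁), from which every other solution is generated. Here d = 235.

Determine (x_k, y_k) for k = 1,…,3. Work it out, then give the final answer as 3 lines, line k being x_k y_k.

[15; 3,30] for √235; ℓ=2 ⇒ convergent index 1
a_0=15:  p_0=15·1+0=15,  q_0=15·0+1=1
a_1=3:  p_1=3·15+1=46,  q_1=3·1+0=3
→ (46, 3).  Check: 46²=2116, 235·3²=2115, difference 1.
(46+3√235)^2 = 4231 + 276√235
(46+3√235)^3 = 389206 + 25389√235

46 3
4231 276
389206 25389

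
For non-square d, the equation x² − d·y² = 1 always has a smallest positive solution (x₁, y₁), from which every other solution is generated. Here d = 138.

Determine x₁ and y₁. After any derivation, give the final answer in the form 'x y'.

47 4

√138 → a₀=11, period (1,2,1,22); ℓ=4 even so k=3
step 0: (11, 1)  from 11·(1,0) + (0,1)
…
step 2: (35, 3)  from 2·(12,1) + (11,1)
step 3: (47, 4)  from 1·(35,3) + (12,1)
fundamental: x₁=47, y₁=4  (since 2209 − 138·16 = 1)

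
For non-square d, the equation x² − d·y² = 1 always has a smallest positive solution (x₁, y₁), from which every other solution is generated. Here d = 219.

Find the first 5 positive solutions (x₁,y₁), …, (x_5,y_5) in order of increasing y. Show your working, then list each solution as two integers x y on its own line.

74 5
10951 740
1620674 109515
239848801 16207480
35496001874 2398597525

√219 → a₀=14, period (1,3,1,28); ℓ=4 even so k=3
step 0: (14, 1)  from 14·(1,0) + (0,1)
step 1: (15, 1)  from 1·(14,1) + (1,0)
step 2: (59, 4)  from 3·(15,1) + (14,1)
step 3: (74, 5)  from 1·(59,4) + (15,1)
(x₁, y₁) = (74, 5);  74² − 219·5² = 1 ✓
(x_2, y_2) = (74·74 + 219·5·5, 74·5 + 5·74) = (10951, 740)
(x_3, y_3) = (74·10951 + 219·5·740, 74·740 + 5·10951) = (1620674, 109515)
(x_4, y_4) = (74·1620674 + 219·5·109515, 74·109515 + 5·1620674) = (239848801, 16207480)
(x_5, y_5) = (74·239848801 + 219·5·16207480, 74·16207480 + 5·239848801) = (35496001874, 2398597525)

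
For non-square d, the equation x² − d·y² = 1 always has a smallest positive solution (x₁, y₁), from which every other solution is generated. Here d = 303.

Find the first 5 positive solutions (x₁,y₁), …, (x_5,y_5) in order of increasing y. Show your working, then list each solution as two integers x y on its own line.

2524 145
12741151 731960
64317327724 3694933935
324673857609601 18652025771920
1638953568895938124 94155422401718225

[17; 2,2,5,2,2,34] for √303; ℓ=6 ⇒ convergent index 5
i=0: a=17 ⇒ p=17, q=1
…
i=2: a=2 ⇒ p=87, q=5
…
i=4: a=2 ⇒ p=1027, q=59
i=5: a=2 ⇒ p=2524, q=145
(x₁, y₁) = (2524, 145);  2524² − 303·145² = 1 ✓
k=2:  x_2 = 2524·2524+303·145·145 = 12741151,  y_2 = 2524·145+145·2524 = 731960
k=3:  x_3 = 2524·12741151+303·145·731960 = 64317327724,  y_3 = 2524·731960+145·12741151 = 3694933935
k=4:  x_4 = 2524·64317327724+303·145·3694933935 = 324673857609601,  y_4 = 2524·3694933935+145·64317327724 = 18652025771920
k=5:  x_5 = 2524·324673857609601+303·145·18652025771920 = 1638953568895938124,  y_5 = 2524·18652025771920+145·324673857609601 = 94155422401718225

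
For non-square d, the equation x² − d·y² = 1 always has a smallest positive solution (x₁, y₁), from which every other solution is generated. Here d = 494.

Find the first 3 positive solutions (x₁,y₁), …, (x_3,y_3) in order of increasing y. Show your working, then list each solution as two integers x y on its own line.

73035 3286
10668222449 479986020
1558307253052395 70111557938114

d=494: √d = [22; 4,2,2,1,2,1,2,2,4,44] (ℓ=10, even), read p_9/q_9
a_0=22:  p_0=22·1+0=22,  q_0=22·0+1=1
a_1=4:  p_1=4·22+1=89,  q_1=4·1+0=4
…
a_3=2:  p_3=2·200+89=489,  q_3=2·9+4=22
…
a_8=2:  p_8=2·6979+2556=16514,  q_8=2·314+115=743
a_9=4:  p_9=4·16514+6979=73035,  q_9=4·743+314=3286
→ (73035, 3286).  Check: 73035²=5334111225, 494·3286²=5334111224, difference 1.
k=2:  x_2 = 73035·73035+494·3286·3286 = 10668222449,  y_2 = 73035·3286+3286·73035 = 479986020
k=3:  x_3 = 73035·10668222449+494·3286·479986020 = 1558307253052395,  y_3 = 73035·479986020+3286·10668222449 = 70111557938114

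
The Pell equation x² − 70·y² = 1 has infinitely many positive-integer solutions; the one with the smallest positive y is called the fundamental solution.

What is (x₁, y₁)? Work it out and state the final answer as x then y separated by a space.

√70 → a₀=8, period (2,1,2,1,2,16); ℓ=6 even so k=5
a_0=8:  p_0=8·1+0=8,  q_0=8·0+1=1
a_1=2:  p_1=2·8+1=17,  q_1=2·1+0=2
…
a_3=2:  p_3=2·25+17=67,  q_3=2·3+2=8
a_4=1:  p_4=1·67+25=92,  q_4=1·8+3=11
a_5=2:  p_5=2·92+67=251,  q_5=2·11+8=30
(x₁, y₁) = (251, 30);  251² − 70·30² = 1 ✓

251 30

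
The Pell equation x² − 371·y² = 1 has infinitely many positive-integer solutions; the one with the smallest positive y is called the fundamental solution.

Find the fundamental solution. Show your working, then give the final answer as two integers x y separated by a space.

1695 88

d=371: √d = [19; 3,1,4,1,3,38] (ℓ=6, even), read p_5/q_5
k=0  a_k=19  p_k/q_k = 19/1
k=1  a_k=3  p_k/q_k = 58/3
k=2  a_k=1  p_k/q_k = 77/4
k=3  a_k=4  p_k/q_k = 366/19
k=4  a_k=1  p_k/q_k = 443/23
k=5  a_k=3  p_k/q_k = 1695/88
→ (1695, 88).  Check: 1695²=2873025, 371·88²=2873024, difference 1.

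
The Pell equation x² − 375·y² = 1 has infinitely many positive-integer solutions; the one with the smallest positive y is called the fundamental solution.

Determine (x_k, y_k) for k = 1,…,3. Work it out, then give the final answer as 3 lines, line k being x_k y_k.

15124 781
457470751 23623688
13837575261124 714569313843

√375 = [19; 2,1,2,1,5,1,2,1,2,38, …], period ℓ=10 (even) → k=9
i=0: a=19 ⇒ p=19, q=1
…
i=2: a=1 ⇒ p=58, q=3
i=3: a=2 ⇒ p=155, q=8
i=4: a=1 ⇒ p=213, q=11
i=5: a=5 ⇒ p=1220, q=63
i=6: a=1 ⇒ p=1433, q=74
i=7: a=2 ⇒ p=4086, q=211
i=8: a=1 ⇒ p=5519, q=285
i=9: a=2 ⇒ p=15124, q=781
(x₁, y₁) = (15124, 781);  15124² − 375·781² = 1 ✓
n=2: (15124,781)∘(15124,781) = (15124·15124+375·781·781, 15124·781+781·15124) = (457470751,23623688)
n=3: (457470751,23623688)∘(15124,781) = (15124·457470751+375·781·23623688, 15124·23623688+781·457470751) = (13837575261124,714569313843)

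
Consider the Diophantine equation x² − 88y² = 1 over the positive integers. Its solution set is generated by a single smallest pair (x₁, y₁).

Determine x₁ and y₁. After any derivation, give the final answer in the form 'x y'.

√88 → a₀=9, period (2,1,1,1,2,18); ℓ=6 even so k=5
step 0: (9, 1)  from 9·(1,0) + (0,1)
…
step 2: (28, 3)  from 1·(19,2) + (9,1)
step 3: (47, 5)  from 1·(28,3) + (19,2)
step 4: (75, 8)  from 1·(47,5) + (28,3)
step 5: (197, 21)  from 2·(75,8) + (47,5)
(x₁, y₁) = (197, 21);  197² − 88·21² = 1 ✓

197 21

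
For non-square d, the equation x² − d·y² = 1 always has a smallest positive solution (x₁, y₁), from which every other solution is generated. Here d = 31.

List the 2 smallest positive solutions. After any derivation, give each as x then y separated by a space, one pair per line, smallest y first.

1520 273
4620799 829920

[5; 1,1,3,5,3,1,1,10] for √31; ℓ=8 ⇒ convergent index 7
k=0  a_k=5  p_k/q_k = 5/1
k=1  a_k=1  p_k/q_k = 6/1
…
k=3  a_k=3  p_k/q_k = 39/7
k=4  a_k=5  p_k/q_k = 206/37
k=5  a_k=3  p_k/q_k = 657/118
k=6  a_k=1  p_k/q_k = 863/155
k=7  a_k=1  p_k/q_k = 1520/273
fundamental: x₁=1520, y₁=273  (since 2310400 − 31·74529 = 1)
n=2: (1520,273)∘(1520,273) = (1520·1520+31·273·273, 1520·273+273·1520) = (4620799,829920)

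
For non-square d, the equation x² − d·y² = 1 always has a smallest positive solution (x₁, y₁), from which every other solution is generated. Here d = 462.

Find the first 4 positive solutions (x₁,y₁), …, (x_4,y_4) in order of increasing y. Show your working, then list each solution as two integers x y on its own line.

43 2
3697 172
317899 14790
27335617 1271768

√462 = [21; 2,42, …], period ℓ=2 (even) → k=1
k=0  a_k=21  p_k/q_k = 21/1
k=1  a_k=2  p_k/q_k = 43/2
(x₁, y₁) = (43, 2);  43² − 462·2² = 1 ✓
n=2: (43,2)∘(43,2) = (43·43+462·2·2, 43·2+2·43) = (3697,172)
n=3: (3697,172)∘(43,2) = (43·3697+462·2·172, 43·172+2·3697) = (317899,14790)
n=4: (317899,14790)∘(43,2) = (43·317899+462·2·14790, 43·14790+2·317899) = (27335617,1271768)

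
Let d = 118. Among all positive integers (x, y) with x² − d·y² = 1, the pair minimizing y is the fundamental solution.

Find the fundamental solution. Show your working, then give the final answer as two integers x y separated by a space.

√118 → a₀=10, period (1,6,3,2,10,2,3,6,1,20); ℓ=10 even so k=9
a_0=10:  p_0=10·1+0=10,  q_0=10·0+1=1
…
a_2=6:  p_2=6·11+10=76,  q_2=6·1+1=7
…
a_7=3:  p_7=3·12112+5779=42115,  q_7=3·1115+532=3877
a_8=6:  p_8=6·42115+12112=264802,  q_8=6·3877+1115=24377
a_9=1:  p_9=1·264802+42115=306917,  q_9=1·24377+3877=28254
→ (306917, 28254).  Check: 306917²=94198044889, 118·28254²=94198044888, difference 1.

306917 28254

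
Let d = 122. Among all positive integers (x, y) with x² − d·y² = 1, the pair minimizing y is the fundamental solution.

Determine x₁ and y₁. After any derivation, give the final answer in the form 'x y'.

243 22

[11; 22] for √122; ℓ=1 ⇒ convergent index 1
k=0  a_k=11  p_k/q_k = 11/1
k=1  a_k=22  p_k/q_k = 243/22
(x₁, y₁) = (243, 22);  243² − 122·22² = 1 ✓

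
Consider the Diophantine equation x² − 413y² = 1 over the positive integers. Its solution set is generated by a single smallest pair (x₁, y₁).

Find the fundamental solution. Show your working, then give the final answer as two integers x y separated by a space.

113399 5580

d=413: √d = [20; 3,9,1,4,1,9,3,40] (ℓ=8, even), read p_7/q_7
i=0: a=20 ⇒ p=20, q=1
i=1: a=3 ⇒ p=61, q=3
i=2: a=9 ⇒ p=569, q=28
…
i=5: a=1 ⇒ p=3719, q=183
i=6: a=9 ⇒ p=36560, q=1799
i=7: a=3 ⇒ p=113399, q=5580
→ (113399, 5580).  Check: 113399²=12859333201, 413·5580²=12859333200, difference 1.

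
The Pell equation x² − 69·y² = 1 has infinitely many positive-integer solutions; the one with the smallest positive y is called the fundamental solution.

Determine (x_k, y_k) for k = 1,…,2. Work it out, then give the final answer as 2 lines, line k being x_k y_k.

d=69: √d = [8; 3,3,1,4,1,3,3,16] (ℓ=8, even), read p_7/q_7
step 0: (8, 1)  from 8·(1,0) + (0,1)
…
step 5: (623, 75)  from 1·(515,62) + (108,13)
step 6: (2384, 287)  from 3·(623,75) + (515,62)
step 7: (7775, 936)  from 3·(2384,287) + (623,75)
(x₁, y₁) = (7775, 936);  7775² − 69·936² = 1 ✓
k=2:  x_2 = 7775·7775+69·936·936 = 120901249,  y_2 = 7775·936+936·7775 = 14554800

7775 936
120901249 14554800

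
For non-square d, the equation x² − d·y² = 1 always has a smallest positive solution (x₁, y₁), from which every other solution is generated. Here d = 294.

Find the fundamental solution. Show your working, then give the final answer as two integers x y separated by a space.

4801 280

√294 = [17; 6,1,4,1,6,34, …], period ℓ=6 (even) → k=5
k=0  a_k=17  p_k/q_k = 17/1
k=1  a_k=6  p_k/q_k = 103/6
k=2  a_k=1  p_k/q_k = 120/7
…
k=4  a_k=1  p_k/q_k = 703/41
k=5  a_k=6  p_k/q_k = 4801/280
fundamental: x₁=4801, y₁=280  (since 23049601 − 294·78400 = 1)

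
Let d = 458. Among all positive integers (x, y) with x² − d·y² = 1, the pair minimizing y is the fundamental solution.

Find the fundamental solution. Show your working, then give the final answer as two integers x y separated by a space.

22899 1070

√458 = [21; 2,2,42, …], period ℓ=3 (odd) → k=5
k=0  a_k=21  p_k/q_k = 21/1
k=1  a_k=2  p_k/q_k = 43/2
…
k=4  a_k=2  p_k/q_k = 9181/429
k=5  a_k=2  p_k/q_k = 22899/1070
→ (22899, 1070).  Check: 22899²=524364201, 458·1070²=524364200, difference 1.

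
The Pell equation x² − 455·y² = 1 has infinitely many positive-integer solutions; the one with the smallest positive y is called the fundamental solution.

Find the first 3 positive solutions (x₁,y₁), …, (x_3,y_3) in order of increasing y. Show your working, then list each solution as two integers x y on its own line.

64 3
8191 384
1048384 49149

√455 = [21; 3,42, …], period ℓ=2 (even) → k=1
i=0: a=21 ⇒ p=21, q=1
i=1: a=3 ⇒ p=64, q=3
(x₁, y₁) = (64, 3);  64² − 455·3² = 1 ✓
k=2:  x_2 = 64·64+455·3·3 = 8191,  y_2 = 64·3+3·64 = 384
k=3:  x_3 = 64·8191+455·3·384 = 1048384,  y_3 = 64·384+3·8191 = 49149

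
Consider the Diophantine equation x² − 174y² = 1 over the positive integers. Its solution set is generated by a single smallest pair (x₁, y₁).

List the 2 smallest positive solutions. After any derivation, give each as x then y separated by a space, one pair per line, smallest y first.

1451 110
4210801 319220

[13; 5,4,5,26] for √174; ℓ=4 ⇒ convergent index 3
k=0  a_k=13  p_k/q_k = 13/1
k=1  a_k=5  p_k/q_k = 66/5
k=2  a_k=4  p_k/q_k = 277/21
k=3  a_k=5  p_k/q_k = 1451/110
→ (1451, 110).  Check: 1451²=2105401, 174·110²=2105400, difference 1.
(1451+110√174)^2 = 4210801 + 319220√174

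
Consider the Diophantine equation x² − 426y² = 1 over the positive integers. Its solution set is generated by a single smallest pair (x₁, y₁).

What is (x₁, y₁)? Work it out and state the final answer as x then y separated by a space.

√426 → a₀=20, period (1,1,1,3,2,6,2,3,1,1,1,40); ℓ=12 even so k=11
step 0: (20, 1)  from 20·(1,0) + (0,1)
step 1: (21, 1)  from 1·(20,1) + (1,0)
…
step 4: (227, 11)  from 3·(62,3) + (41,2)
step 5: (516, 25)  from 2·(227,11) + (62,3)
step 6: (3323, 161)  from 6·(516,25) + (227,11)
step 7: (7162, 347)  from 2·(3323,161) + (516,25)
step 8: (24809, 1202)  from 3·(7162,347) + (3323,161)
step 9: (31971, 1549)  from 1·(24809,1202) + (7162,347)
step 10: (56780, 2751)  from 1·(31971,1549) + (24809,1202)
step 11: (88751, 4300)  from 1·(56780,2751) + (31971,1549)
(x₁, y₁) = (88751, 4300);  88751² − 426·4300² = 1 ✓

88751 4300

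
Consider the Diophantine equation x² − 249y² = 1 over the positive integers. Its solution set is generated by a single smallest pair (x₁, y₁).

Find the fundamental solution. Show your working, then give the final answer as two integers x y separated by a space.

8553815 542076

√249 = [15; 1,3,1,1,5,…,3,1,30, …], period ℓ=16 (even) → k=15
i=0: a=15 ⇒ p=15, q=1
…
i=5: a=5 ⇒ p=789, q=50
…
i=7: a=3 ⇒ p=3582, q=227
…
i=9: a=3 ⇒ p=113835, q=7214
i=10: a=1 ⇒ p=150586, q=9543
…
i=14: a=3 ⇒ p=6669699, q=422675
i=15: a=1 ⇒ p=8553815, q=542076
→ (8553815, 542076).  Check: 8553815²=73167751054225, 249·542076²=73167751054224, difference 1.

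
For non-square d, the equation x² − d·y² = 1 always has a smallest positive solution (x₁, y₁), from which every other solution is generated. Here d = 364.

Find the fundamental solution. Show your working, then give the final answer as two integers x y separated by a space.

4954951 259710

[19; 12,1,2,3,1,8,1,3,2,1,12,38] for √364; ℓ=12 ⇒ convergent index 11
i=0: a=19 ⇒ p=19, q=1
…
i=2: a=1 ⇒ p=248, q=13
i=3: a=2 ⇒ p=725, q=38
i=4: a=3 ⇒ p=2423, q=127
i=5: a=1 ⇒ p=3148, q=165
i=6: a=8 ⇒ p=27607, q=1447
i=7: a=1 ⇒ p=30755, q=1612
…
i=9: a=2 ⇒ p=270499, q=14178
i=10: a=1 ⇒ p=390371, q=20461
i=11: a=12 ⇒ p=4954951, q=259710
fundamental: x₁=4954951, y₁=259710  (since 24551539412401 − 364·67449284100 = 1)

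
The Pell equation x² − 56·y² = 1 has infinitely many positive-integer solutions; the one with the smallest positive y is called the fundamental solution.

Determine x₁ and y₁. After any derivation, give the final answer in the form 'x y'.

√56 = [7; 2,14, …], period ℓ=2 (even) → k=1
i=0: a=7 ⇒ p=7, q=1
i=1: a=2 ⇒ p=15, q=2
fundamental: x₁=15, y₁=2  (since 225 − 56·4 = 1)

15 2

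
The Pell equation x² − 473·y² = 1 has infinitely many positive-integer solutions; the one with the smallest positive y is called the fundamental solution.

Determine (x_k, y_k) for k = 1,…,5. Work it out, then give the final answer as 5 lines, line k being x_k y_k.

87 4
15137 696
2633751 121100
458257537 21070704
79734177687 3666181396

√473 = [21; 1,2,1,42, …], period ℓ=4 (even) → k=3
step 0: (21, 1)  from 21·(1,0) + (0,1)
…
step 2: (65, 3)  from 2·(22,1) + (21,1)
step 3: (87, 4)  from 1·(65,3) + (22,1)
(x₁, y₁) = (87, 4);  87² − 473·4² = 1 ✓
(87+4√473)^2 = 15137 + 696√473
(87+4√473)^3 = 2633751 + 121100√473
(87+4√473)^4 = 458257537 + 21070704√473
(87+4√473)^5 = 79734177687 + 3666181396√473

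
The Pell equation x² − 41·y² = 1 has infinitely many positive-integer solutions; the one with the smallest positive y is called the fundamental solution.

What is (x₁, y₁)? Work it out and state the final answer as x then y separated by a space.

d=41: √d = [6; 2,2,12] (ℓ=3, odd), read p_5/q_5
k=0  a_k=6  p_k/q_k = 6/1
k=1  a_k=2  p_k/q_k = 13/2
…
k=4  a_k=2  p_k/q_k = 826/129
k=5  a_k=2  p_k/q_k = 2049/320
→ (2049, 320).  Check: 2049²=4198401, 41·320²=4198400, difference 1.

2049 320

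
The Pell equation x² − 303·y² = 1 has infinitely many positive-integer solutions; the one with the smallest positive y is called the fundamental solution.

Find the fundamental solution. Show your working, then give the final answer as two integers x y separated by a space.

2524 145

d=303: √d = [17; 2,2,5,2,2,34] (ℓ=6, even), read p_5/q_5
k=0  a_k=17  p_k/q_k = 17/1
k=1  a_k=2  p_k/q_k = 35/2
…
k=4  a_k=2  p_k/q_k = 1027/59
k=5  a_k=2  p_k/q_k = 2524/145
(x₁, y₁) = (2524, 145);  2524² − 303·145² = 1 ✓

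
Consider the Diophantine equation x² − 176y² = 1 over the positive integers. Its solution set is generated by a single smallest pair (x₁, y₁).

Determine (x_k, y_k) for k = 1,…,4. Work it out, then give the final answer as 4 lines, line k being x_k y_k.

199 15
79201 5970
31521799 2376045
12545596801 945659940

d=176: √d = [13; 3,1,3,26] (ℓ=4, even), read p_3/q_3
k=0  a_k=13  p_k/q_k = 13/1
k=1  a_k=3  p_k/q_k = 40/3
k=2  a_k=1  p_k/q_k = 53/4
k=3  a_k=3  p_k/q_k = 199/15
(x₁, y₁) = (199, 15);  199² − 176·15² = 1 ✓
(199+15√176)^2 = 79201 + 5970√176
(199+15√176)^3 = 31521799 + 2376045√176
(199+15√176)^4 = 12545596801 + 945659940√176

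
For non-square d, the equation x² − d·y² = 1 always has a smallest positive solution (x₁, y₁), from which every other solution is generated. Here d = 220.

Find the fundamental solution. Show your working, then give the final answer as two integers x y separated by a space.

√220 → a₀=14, period (1,4,1,28); ℓ=4 even so k=3
a_0=14:  p_0=14·1+0=14,  q_0=14·0+1=1
a_1=1:  p_1=1·14+1=15,  q_1=1·1+0=1
a_2=4:  p_2=4·15+14=74,  q_2=4·1+1=5
a_3=1:  p_3=1·74+15=89,  q_3=1·5+1=6
→ (89, 6).  Check: 89²=7921, 220·6²=7920, difference 1.

89 6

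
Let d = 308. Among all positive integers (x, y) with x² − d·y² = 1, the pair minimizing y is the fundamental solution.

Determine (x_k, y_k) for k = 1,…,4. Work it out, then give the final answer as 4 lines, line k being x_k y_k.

√308 → a₀=17, period (1,1,4,1,1,34); ℓ=6 even so k=5
step 0: (17, 1)  from 17·(1,0) + (0,1)
…
step 3: (158, 9)  from 4·(35,2) + (18,1)
step 4: (193, 11)  from 1·(158,9) + (35,2)
step 5: (351, 20)  from 1·(193,11) + (158,9)
→ (351, 20).  Check: 351²=123201, 308·20²=123200, difference 1.
n=2: (351,20)∘(351,20) = (351·351+308·20·20, 351·20+20·351) = (246401,14040)
n=3: (246401,14040)∘(351,20) = (351·246401+308·20·14040, 351·14040+20·246401) = (172973151,9856060)
n=4: (172973151,9856060)∘(351,20) = (351·172973151+308·20·9856060, 351·9856060+20·172973151) = (121426905601,6918940080)

351 20
246401 14040
172973151 9856060
121426905601 6918940080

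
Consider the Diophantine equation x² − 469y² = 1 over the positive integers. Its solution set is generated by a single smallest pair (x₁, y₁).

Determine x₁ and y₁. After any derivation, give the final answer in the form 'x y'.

137215 6336

d=469: √d = [21; 1,1,1,10,6,10,1,1,1,42] (ℓ=10, even), read p_9/q_9
i=0: a=21 ⇒ p=21, q=1
…
i=2: a=1 ⇒ p=43, q=2
…
i=7: a=1 ⇒ p=47146, q=2177
i=8: a=1 ⇒ p=90069, q=4159
i=9: a=1 ⇒ p=137215, q=6336
(x₁, y₁) = (137215, 6336);  137215² − 469·6336² = 1 ✓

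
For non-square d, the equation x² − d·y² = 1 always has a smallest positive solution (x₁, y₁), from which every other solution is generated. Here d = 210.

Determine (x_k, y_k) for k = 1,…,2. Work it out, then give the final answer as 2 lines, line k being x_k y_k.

29 2
1681 116

[14; 2,28] for √210; ℓ=2 ⇒ convergent index 1
step 0: (14, 1)  from 14·(1,0) + (0,1)
step 1: (29, 2)  from 2·(14,1) + (1,0)
→ (29, 2).  Check: 29²=841, 210·2²=840, difference 1.
k=2:  x_2 = 29·29+210·2·2 = 1681,  y_2 = 29·2+2·29 = 116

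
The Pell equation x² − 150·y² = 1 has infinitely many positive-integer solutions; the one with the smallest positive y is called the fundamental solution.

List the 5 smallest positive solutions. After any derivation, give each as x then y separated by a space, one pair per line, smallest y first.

49 4
4801 392
470449 38412
46099201 3763984
4517251249 368832020

[12; 4,24] for √150; ℓ=2 ⇒ convergent index 1
k=0  a_k=12  p_k/q_k = 12/1
k=1  a_k=4  p_k/q_k = 49/4
(x₁, y₁) = (49, 4);  49² − 150·4² = 1 ✓
(x_2, y_2) = (49·49 + 150·4·4, 49·4 + 4·49) = (4801, 392)
(x_3, y_3) = (49·4801 + 150·4·392, 49·392 + 4·4801) = (470449, 38412)
(x_4, y_4) = (49·470449 + 150·4·38412, 49·38412 + 4·470449) = (46099201, 3763984)
(x_5, y_5) = (49·46099201 + 150·4·3763984, 49·3763984 + 4·46099201) = (4517251249, 368832020)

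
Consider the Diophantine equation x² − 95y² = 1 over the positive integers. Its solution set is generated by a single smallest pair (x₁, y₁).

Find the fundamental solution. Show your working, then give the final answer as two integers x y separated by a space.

39 4

d=95: √d = [9; 1,2,1,18] (ℓ=4, even), read p_3/q_3
k=0  a_k=9  p_k/q_k = 9/1
…
k=2  a_k=2  p_k/q_k = 29/3
k=3  a_k=1  p_k/q_k = 39/4
fundamental: x₁=39, y₁=4  (since 1521 − 95·16 = 1)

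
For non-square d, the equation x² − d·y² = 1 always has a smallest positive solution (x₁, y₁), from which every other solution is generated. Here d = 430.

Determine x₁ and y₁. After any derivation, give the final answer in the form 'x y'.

2862251 138030

√430 → a₀=20, period (1,2,1,3,1,…,2,1,40); ℓ=14 even so k=13
a_0=20:  p_0=20·1+0=20,  q_0=20·0+1=1
a_1=1:  p_1=1·20+1=21,  q_1=1·1+0=1
…
a_4=3:  p_4=3·83+62=311,  q_4=3·4+3=15
a_5=1:  p_5=1·311+83=394,  q_5=1·15+4=19
a_6=6:  p_6=6·394+311=2675,  q_6=6·19+15=129
a_7=8:  p_7=8·2675+394=21794,  q_7=8·129+19=1051
a_8=6:  p_8=6·21794+2675=133439,  q_8=6·1051+129=6435
a_9=1:  p_9=1·133439+21794=155233,  q_9=1·6435+1051=7486
…
a_12=2:  p_12=2·754371+599138=2107880,  q_12=2·36379+28893=101651
a_13=1:  p_13=1·2107880+754371=2862251,  q_13=1·101651+36379=138030
(x₁, y₁) = (2862251, 138030);  2862251² − 430·138030² = 1 ✓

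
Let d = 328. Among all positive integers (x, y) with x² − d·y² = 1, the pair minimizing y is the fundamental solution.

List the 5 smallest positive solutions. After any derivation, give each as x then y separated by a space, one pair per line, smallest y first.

√328 → a₀=18, period (9,36); ℓ=2 even so k=1
a_0=18:  p_0=18·1+0=18,  q_0=18·0+1=1
a_1=9:  p_1=9·18+1=163,  q_1=9·1+0=9
fundamental: x₁=163, y₁=9  (since 26569 − 328·81 = 1)
(163+9√328)^2 = 53137 + 2934√328
(163+9√328)^3 = 17322499 + 956475√328
(163+9√328)^4 = 5647081537 + 311807916√328
(163+9√328)^5 = 1840931258563 + 101648424141√328

163 9
53137 2934
17322499 956475
5647081537 311807916
1840931258563 101648424141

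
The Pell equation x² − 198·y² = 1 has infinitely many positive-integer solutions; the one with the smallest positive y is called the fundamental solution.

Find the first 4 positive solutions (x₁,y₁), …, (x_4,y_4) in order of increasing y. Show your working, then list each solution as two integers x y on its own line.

197 14
77617 5516
30580901 2173290
12048797377 856270744

√198 → a₀=14, period (14,28); ℓ=2 even so k=1
a_0=14:  p_0=14·1+0=14,  q_0=14·0+1=1
a_1=14:  p_1=14·14+1=197,  q_1=14·1+0=14
fundamental: x₁=197, y₁=14  (since 38809 − 198·196 = 1)
(x_2, y_2) = (197·197 + 198·14·14, 197·14 + 14·197) = (77617, 5516)
(x_3, y_3) = (197·77617 + 198·14·5516, 197·5516 + 14·77617) = (30580901, 2173290)
(x_4, y_4) = (197·30580901 + 198·14·2173290, 197·2173290 + 14·30580901) = (12048797377, 856270744)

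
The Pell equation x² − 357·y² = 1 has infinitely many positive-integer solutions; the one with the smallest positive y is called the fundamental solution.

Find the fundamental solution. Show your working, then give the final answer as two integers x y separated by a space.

[18; 1,8,2,8,1,36] for √357; ℓ=6 ⇒ convergent index 5
a_0=18:  p_0=18·1+0=18,  q_0=18·0+1=1
a_1=1:  p_1=1·18+1=19,  q_1=1·1+0=1
a_2=8:  p_2=8·19+18=170,  q_2=8·1+1=9
a_3=2:  p_3=2·170+19=359,  q_3=2·9+1=19
a_4=8:  p_4=8·359+170=3042,  q_4=8·19+9=161
a_5=1:  p_5=1·3042+359=3401,  q_5=1·161+19=180
(x₁, y₁) = (3401, 180);  3401² − 357·180² = 1 ✓

3401 180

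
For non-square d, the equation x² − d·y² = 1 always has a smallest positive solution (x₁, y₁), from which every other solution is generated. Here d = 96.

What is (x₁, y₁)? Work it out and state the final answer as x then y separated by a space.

49 5

√96 → a₀=9, period (1,3,1,18); ℓ=4 even so k=3
k=0  a_k=9  p_k/q_k = 9/1
k=1  a_k=1  p_k/q_k = 10/1
k=2  a_k=3  p_k/q_k = 39/4
k=3  a_k=1  p_k/q_k = 49/5
fundamental: x₁=49, y₁=5  (since 2401 − 96·25 = 1)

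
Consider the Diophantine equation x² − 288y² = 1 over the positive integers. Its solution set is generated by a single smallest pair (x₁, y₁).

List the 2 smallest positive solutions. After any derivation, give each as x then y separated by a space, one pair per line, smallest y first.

√288 → a₀=16, period (1,32); ℓ=2 even so k=1
a_0=16:  p_0=16·1+0=16,  q_0=16·0+1=1
a_1=1:  p_1=1·16+1=17,  q_1=1·1+0=1
fundamental: x₁=17, y₁=1  (since 289 − 288·1 = 1)
k=2:  x_2 = 17·17+288·1·1 = 577,  y_2 = 17·1+1·17 = 34

17 1
577 34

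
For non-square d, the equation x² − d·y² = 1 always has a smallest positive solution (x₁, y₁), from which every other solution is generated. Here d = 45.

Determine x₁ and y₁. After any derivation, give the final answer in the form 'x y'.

√45 = [6; 1,2,2,2,1,12, …], period ℓ=6 (even) → k=5
step 0: (6, 1)  from 6·(1,0) + (0,1)
…
step 2: (20, 3)  from 2·(7,1) + (6,1)
step 3: (47, 7)  from 2·(20,3) + (7,1)
step 4: (114, 17)  from 2·(47,7) + (20,3)
step 5: (161, 24)  from 1·(114,17) + (47,7)
→ (161, 24).  Check: 161²=25921, 45·24²=25920, difference 1.

161 24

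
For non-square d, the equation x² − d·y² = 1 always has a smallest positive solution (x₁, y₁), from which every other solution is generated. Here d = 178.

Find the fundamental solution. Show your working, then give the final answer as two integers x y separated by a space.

√178 → a₀=13, period (2,1,12,1,2,26); ℓ=6 even so k=5
step 0: (13, 1)  from 13·(1,0) + (0,1)
…
step 2: (40, 3)  from 1·(27,2) + (13,1)
step 3: (507, 38)  from 12·(40,3) + (27,2)
step 4: (547, 41)  from 1·(507,38) + (40,3)
step 5: (1601, 120)  from 2·(547,41) + (507,38)
(x₁, y₁) = (1601, 120);  1601² − 178·120² = 1 ✓

1601 120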